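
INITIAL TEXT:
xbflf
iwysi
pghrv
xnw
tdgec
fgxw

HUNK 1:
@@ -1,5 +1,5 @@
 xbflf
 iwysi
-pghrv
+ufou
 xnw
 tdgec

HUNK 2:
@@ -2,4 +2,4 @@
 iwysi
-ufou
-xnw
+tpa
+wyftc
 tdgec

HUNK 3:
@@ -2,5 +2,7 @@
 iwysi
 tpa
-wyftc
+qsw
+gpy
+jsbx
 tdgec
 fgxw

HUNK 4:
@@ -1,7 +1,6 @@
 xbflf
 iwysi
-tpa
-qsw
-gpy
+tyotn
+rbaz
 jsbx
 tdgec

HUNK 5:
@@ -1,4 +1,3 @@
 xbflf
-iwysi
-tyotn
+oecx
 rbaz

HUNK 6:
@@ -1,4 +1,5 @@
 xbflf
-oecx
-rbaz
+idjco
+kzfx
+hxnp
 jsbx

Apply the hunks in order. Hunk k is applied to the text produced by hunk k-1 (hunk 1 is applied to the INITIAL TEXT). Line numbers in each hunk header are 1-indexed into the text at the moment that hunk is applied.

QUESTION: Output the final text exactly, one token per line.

Answer: xbflf
idjco
kzfx
hxnp
jsbx
tdgec
fgxw

Derivation:
Hunk 1: at line 1 remove [pghrv] add [ufou] -> 6 lines: xbflf iwysi ufou xnw tdgec fgxw
Hunk 2: at line 2 remove [ufou,xnw] add [tpa,wyftc] -> 6 lines: xbflf iwysi tpa wyftc tdgec fgxw
Hunk 3: at line 2 remove [wyftc] add [qsw,gpy,jsbx] -> 8 lines: xbflf iwysi tpa qsw gpy jsbx tdgec fgxw
Hunk 4: at line 1 remove [tpa,qsw,gpy] add [tyotn,rbaz] -> 7 lines: xbflf iwysi tyotn rbaz jsbx tdgec fgxw
Hunk 5: at line 1 remove [iwysi,tyotn] add [oecx] -> 6 lines: xbflf oecx rbaz jsbx tdgec fgxw
Hunk 6: at line 1 remove [oecx,rbaz] add [idjco,kzfx,hxnp] -> 7 lines: xbflf idjco kzfx hxnp jsbx tdgec fgxw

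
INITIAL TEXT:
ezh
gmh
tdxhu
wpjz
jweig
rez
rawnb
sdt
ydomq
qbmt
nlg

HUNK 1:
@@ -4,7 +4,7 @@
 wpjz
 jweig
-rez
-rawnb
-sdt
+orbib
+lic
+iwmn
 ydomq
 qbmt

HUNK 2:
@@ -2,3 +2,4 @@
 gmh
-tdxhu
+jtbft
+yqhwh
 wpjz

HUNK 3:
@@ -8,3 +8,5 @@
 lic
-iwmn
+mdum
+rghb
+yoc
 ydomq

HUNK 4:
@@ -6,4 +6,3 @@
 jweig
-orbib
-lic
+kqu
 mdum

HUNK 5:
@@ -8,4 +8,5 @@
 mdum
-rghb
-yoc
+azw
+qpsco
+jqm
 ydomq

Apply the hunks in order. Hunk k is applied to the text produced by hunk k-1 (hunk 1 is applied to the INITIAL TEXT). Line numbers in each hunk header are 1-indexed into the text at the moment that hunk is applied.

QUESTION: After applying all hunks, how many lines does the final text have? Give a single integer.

Answer: 14

Derivation:
Hunk 1: at line 4 remove [rez,rawnb,sdt] add [orbib,lic,iwmn] -> 11 lines: ezh gmh tdxhu wpjz jweig orbib lic iwmn ydomq qbmt nlg
Hunk 2: at line 2 remove [tdxhu] add [jtbft,yqhwh] -> 12 lines: ezh gmh jtbft yqhwh wpjz jweig orbib lic iwmn ydomq qbmt nlg
Hunk 3: at line 8 remove [iwmn] add [mdum,rghb,yoc] -> 14 lines: ezh gmh jtbft yqhwh wpjz jweig orbib lic mdum rghb yoc ydomq qbmt nlg
Hunk 4: at line 6 remove [orbib,lic] add [kqu] -> 13 lines: ezh gmh jtbft yqhwh wpjz jweig kqu mdum rghb yoc ydomq qbmt nlg
Hunk 5: at line 8 remove [rghb,yoc] add [azw,qpsco,jqm] -> 14 lines: ezh gmh jtbft yqhwh wpjz jweig kqu mdum azw qpsco jqm ydomq qbmt nlg
Final line count: 14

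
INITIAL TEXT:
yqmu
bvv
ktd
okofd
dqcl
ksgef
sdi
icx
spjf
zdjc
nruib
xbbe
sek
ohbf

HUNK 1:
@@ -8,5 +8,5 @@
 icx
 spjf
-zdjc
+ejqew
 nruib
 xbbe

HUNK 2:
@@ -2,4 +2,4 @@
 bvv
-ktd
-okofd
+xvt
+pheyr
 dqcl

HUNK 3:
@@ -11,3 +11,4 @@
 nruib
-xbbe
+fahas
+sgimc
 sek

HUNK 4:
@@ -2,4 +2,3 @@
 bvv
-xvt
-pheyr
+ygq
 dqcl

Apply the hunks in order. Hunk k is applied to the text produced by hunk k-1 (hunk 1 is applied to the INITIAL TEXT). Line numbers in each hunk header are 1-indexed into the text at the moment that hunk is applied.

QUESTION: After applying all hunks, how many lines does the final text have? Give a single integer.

Hunk 1: at line 8 remove [zdjc] add [ejqew] -> 14 lines: yqmu bvv ktd okofd dqcl ksgef sdi icx spjf ejqew nruib xbbe sek ohbf
Hunk 2: at line 2 remove [ktd,okofd] add [xvt,pheyr] -> 14 lines: yqmu bvv xvt pheyr dqcl ksgef sdi icx spjf ejqew nruib xbbe sek ohbf
Hunk 3: at line 11 remove [xbbe] add [fahas,sgimc] -> 15 lines: yqmu bvv xvt pheyr dqcl ksgef sdi icx spjf ejqew nruib fahas sgimc sek ohbf
Hunk 4: at line 2 remove [xvt,pheyr] add [ygq] -> 14 lines: yqmu bvv ygq dqcl ksgef sdi icx spjf ejqew nruib fahas sgimc sek ohbf
Final line count: 14

Answer: 14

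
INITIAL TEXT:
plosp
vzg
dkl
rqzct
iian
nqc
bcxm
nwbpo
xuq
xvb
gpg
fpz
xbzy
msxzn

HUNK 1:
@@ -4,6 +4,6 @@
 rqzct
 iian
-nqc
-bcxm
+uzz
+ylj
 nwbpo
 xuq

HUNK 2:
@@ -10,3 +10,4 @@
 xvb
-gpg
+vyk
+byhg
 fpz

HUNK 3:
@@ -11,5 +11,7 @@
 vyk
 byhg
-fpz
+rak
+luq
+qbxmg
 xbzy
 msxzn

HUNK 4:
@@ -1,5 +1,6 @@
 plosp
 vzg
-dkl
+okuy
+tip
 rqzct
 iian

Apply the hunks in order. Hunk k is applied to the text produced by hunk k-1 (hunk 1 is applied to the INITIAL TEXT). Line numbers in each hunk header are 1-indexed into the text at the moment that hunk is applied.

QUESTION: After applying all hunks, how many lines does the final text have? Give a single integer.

Answer: 18

Derivation:
Hunk 1: at line 4 remove [nqc,bcxm] add [uzz,ylj] -> 14 lines: plosp vzg dkl rqzct iian uzz ylj nwbpo xuq xvb gpg fpz xbzy msxzn
Hunk 2: at line 10 remove [gpg] add [vyk,byhg] -> 15 lines: plosp vzg dkl rqzct iian uzz ylj nwbpo xuq xvb vyk byhg fpz xbzy msxzn
Hunk 3: at line 11 remove [fpz] add [rak,luq,qbxmg] -> 17 lines: plosp vzg dkl rqzct iian uzz ylj nwbpo xuq xvb vyk byhg rak luq qbxmg xbzy msxzn
Hunk 4: at line 1 remove [dkl] add [okuy,tip] -> 18 lines: plosp vzg okuy tip rqzct iian uzz ylj nwbpo xuq xvb vyk byhg rak luq qbxmg xbzy msxzn
Final line count: 18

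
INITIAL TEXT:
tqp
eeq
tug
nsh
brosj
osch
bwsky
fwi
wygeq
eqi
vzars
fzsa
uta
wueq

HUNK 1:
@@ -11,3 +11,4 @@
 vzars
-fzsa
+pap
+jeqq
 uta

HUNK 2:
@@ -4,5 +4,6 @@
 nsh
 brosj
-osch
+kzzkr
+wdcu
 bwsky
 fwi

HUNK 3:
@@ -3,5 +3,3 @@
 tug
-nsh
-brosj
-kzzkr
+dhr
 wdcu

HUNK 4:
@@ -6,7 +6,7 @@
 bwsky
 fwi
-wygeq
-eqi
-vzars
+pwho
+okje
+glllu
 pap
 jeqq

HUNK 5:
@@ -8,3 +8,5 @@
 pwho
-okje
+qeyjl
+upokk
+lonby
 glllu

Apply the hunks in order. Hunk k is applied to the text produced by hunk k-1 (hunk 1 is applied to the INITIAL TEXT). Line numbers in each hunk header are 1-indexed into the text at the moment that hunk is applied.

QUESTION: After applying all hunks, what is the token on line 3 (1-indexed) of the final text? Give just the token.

Answer: tug

Derivation:
Hunk 1: at line 11 remove [fzsa] add [pap,jeqq] -> 15 lines: tqp eeq tug nsh brosj osch bwsky fwi wygeq eqi vzars pap jeqq uta wueq
Hunk 2: at line 4 remove [osch] add [kzzkr,wdcu] -> 16 lines: tqp eeq tug nsh brosj kzzkr wdcu bwsky fwi wygeq eqi vzars pap jeqq uta wueq
Hunk 3: at line 3 remove [nsh,brosj,kzzkr] add [dhr] -> 14 lines: tqp eeq tug dhr wdcu bwsky fwi wygeq eqi vzars pap jeqq uta wueq
Hunk 4: at line 6 remove [wygeq,eqi,vzars] add [pwho,okje,glllu] -> 14 lines: tqp eeq tug dhr wdcu bwsky fwi pwho okje glllu pap jeqq uta wueq
Hunk 5: at line 8 remove [okje] add [qeyjl,upokk,lonby] -> 16 lines: tqp eeq tug dhr wdcu bwsky fwi pwho qeyjl upokk lonby glllu pap jeqq uta wueq
Final line 3: tug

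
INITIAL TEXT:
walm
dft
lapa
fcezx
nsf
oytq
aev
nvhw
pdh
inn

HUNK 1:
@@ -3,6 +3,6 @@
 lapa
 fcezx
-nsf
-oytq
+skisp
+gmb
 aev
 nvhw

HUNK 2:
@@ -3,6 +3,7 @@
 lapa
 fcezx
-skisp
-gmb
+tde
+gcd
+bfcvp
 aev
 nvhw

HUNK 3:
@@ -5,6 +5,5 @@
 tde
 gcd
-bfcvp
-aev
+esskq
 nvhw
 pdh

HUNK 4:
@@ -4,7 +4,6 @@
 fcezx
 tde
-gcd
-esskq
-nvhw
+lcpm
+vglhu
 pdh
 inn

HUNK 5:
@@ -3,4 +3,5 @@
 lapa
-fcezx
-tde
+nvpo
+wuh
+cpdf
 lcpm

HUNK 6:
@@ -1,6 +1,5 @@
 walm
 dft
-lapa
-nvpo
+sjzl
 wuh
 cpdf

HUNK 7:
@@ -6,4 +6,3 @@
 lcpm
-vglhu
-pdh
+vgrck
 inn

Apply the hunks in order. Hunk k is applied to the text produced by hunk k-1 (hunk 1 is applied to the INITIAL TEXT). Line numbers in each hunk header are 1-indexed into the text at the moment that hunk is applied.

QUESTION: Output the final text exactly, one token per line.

Hunk 1: at line 3 remove [nsf,oytq] add [skisp,gmb] -> 10 lines: walm dft lapa fcezx skisp gmb aev nvhw pdh inn
Hunk 2: at line 3 remove [skisp,gmb] add [tde,gcd,bfcvp] -> 11 lines: walm dft lapa fcezx tde gcd bfcvp aev nvhw pdh inn
Hunk 3: at line 5 remove [bfcvp,aev] add [esskq] -> 10 lines: walm dft lapa fcezx tde gcd esskq nvhw pdh inn
Hunk 4: at line 4 remove [gcd,esskq,nvhw] add [lcpm,vglhu] -> 9 lines: walm dft lapa fcezx tde lcpm vglhu pdh inn
Hunk 5: at line 3 remove [fcezx,tde] add [nvpo,wuh,cpdf] -> 10 lines: walm dft lapa nvpo wuh cpdf lcpm vglhu pdh inn
Hunk 6: at line 1 remove [lapa,nvpo] add [sjzl] -> 9 lines: walm dft sjzl wuh cpdf lcpm vglhu pdh inn
Hunk 7: at line 6 remove [vglhu,pdh] add [vgrck] -> 8 lines: walm dft sjzl wuh cpdf lcpm vgrck inn

Answer: walm
dft
sjzl
wuh
cpdf
lcpm
vgrck
inn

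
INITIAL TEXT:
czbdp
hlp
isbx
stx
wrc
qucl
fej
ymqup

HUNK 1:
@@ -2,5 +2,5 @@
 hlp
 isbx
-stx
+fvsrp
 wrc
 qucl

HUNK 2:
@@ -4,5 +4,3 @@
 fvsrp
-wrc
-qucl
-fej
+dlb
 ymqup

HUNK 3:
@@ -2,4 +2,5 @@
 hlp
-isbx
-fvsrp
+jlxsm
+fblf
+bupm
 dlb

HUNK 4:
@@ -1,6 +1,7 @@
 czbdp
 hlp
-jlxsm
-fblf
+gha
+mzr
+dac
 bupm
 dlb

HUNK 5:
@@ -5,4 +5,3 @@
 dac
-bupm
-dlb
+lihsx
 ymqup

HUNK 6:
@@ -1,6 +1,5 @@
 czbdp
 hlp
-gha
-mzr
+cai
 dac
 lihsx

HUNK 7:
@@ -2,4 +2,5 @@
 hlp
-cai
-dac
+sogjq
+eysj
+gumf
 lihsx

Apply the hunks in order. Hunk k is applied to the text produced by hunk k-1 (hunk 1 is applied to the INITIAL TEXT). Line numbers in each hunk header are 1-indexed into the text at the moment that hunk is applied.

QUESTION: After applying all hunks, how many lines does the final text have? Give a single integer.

Answer: 7

Derivation:
Hunk 1: at line 2 remove [stx] add [fvsrp] -> 8 lines: czbdp hlp isbx fvsrp wrc qucl fej ymqup
Hunk 2: at line 4 remove [wrc,qucl,fej] add [dlb] -> 6 lines: czbdp hlp isbx fvsrp dlb ymqup
Hunk 3: at line 2 remove [isbx,fvsrp] add [jlxsm,fblf,bupm] -> 7 lines: czbdp hlp jlxsm fblf bupm dlb ymqup
Hunk 4: at line 1 remove [jlxsm,fblf] add [gha,mzr,dac] -> 8 lines: czbdp hlp gha mzr dac bupm dlb ymqup
Hunk 5: at line 5 remove [bupm,dlb] add [lihsx] -> 7 lines: czbdp hlp gha mzr dac lihsx ymqup
Hunk 6: at line 1 remove [gha,mzr] add [cai] -> 6 lines: czbdp hlp cai dac lihsx ymqup
Hunk 7: at line 2 remove [cai,dac] add [sogjq,eysj,gumf] -> 7 lines: czbdp hlp sogjq eysj gumf lihsx ymqup
Final line count: 7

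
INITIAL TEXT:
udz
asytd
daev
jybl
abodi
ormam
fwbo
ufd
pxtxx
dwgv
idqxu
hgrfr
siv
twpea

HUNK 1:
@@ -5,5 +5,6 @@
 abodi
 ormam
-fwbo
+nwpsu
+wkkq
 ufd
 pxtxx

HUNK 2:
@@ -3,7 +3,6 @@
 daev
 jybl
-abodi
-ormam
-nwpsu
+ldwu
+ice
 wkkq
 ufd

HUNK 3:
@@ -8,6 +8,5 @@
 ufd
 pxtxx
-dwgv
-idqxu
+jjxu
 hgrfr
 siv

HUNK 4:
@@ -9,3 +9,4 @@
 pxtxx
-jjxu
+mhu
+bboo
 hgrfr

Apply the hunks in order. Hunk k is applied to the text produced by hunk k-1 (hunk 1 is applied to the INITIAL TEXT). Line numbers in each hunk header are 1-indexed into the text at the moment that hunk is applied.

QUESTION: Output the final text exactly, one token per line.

Hunk 1: at line 5 remove [fwbo] add [nwpsu,wkkq] -> 15 lines: udz asytd daev jybl abodi ormam nwpsu wkkq ufd pxtxx dwgv idqxu hgrfr siv twpea
Hunk 2: at line 3 remove [abodi,ormam,nwpsu] add [ldwu,ice] -> 14 lines: udz asytd daev jybl ldwu ice wkkq ufd pxtxx dwgv idqxu hgrfr siv twpea
Hunk 3: at line 8 remove [dwgv,idqxu] add [jjxu] -> 13 lines: udz asytd daev jybl ldwu ice wkkq ufd pxtxx jjxu hgrfr siv twpea
Hunk 4: at line 9 remove [jjxu] add [mhu,bboo] -> 14 lines: udz asytd daev jybl ldwu ice wkkq ufd pxtxx mhu bboo hgrfr siv twpea

Answer: udz
asytd
daev
jybl
ldwu
ice
wkkq
ufd
pxtxx
mhu
bboo
hgrfr
siv
twpea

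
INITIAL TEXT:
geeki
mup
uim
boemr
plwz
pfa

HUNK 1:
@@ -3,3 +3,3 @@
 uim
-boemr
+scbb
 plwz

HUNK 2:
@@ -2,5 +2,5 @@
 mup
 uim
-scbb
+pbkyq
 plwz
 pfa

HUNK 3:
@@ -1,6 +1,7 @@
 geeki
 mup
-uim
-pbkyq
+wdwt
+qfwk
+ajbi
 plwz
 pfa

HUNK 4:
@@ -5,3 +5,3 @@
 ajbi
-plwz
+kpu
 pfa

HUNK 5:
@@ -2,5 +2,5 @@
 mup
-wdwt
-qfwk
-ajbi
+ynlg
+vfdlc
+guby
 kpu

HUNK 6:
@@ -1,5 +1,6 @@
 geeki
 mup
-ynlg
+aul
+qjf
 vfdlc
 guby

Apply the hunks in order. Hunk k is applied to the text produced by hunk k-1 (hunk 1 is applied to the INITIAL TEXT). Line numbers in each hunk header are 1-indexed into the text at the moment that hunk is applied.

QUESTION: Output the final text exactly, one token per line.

Hunk 1: at line 3 remove [boemr] add [scbb] -> 6 lines: geeki mup uim scbb plwz pfa
Hunk 2: at line 2 remove [scbb] add [pbkyq] -> 6 lines: geeki mup uim pbkyq plwz pfa
Hunk 3: at line 1 remove [uim,pbkyq] add [wdwt,qfwk,ajbi] -> 7 lines: geeki mup wdwt qfwk ajbi plwz pfa
Hunk 4: at line 5 remove [plwz] add [kpu] -> 7 lines: geeki mup wdwt qfwk ajbi kpu pfa
Hunk 5: at line 2 remove [wdwt,qfwk,ajbi] add [ynlg,vfdlc,guby] -> 7 lines: geeki mup ynlg vfdlc guby kpu pfa
Hunk 6: at line 1 remove [ynlg] add [aul,qjf] -> 8 lines: geeki mup aul qjf vfdlc guby kpu pfa

Answer: geeki
mup
aul
qjf
vfdlc
guby
kpu
pfa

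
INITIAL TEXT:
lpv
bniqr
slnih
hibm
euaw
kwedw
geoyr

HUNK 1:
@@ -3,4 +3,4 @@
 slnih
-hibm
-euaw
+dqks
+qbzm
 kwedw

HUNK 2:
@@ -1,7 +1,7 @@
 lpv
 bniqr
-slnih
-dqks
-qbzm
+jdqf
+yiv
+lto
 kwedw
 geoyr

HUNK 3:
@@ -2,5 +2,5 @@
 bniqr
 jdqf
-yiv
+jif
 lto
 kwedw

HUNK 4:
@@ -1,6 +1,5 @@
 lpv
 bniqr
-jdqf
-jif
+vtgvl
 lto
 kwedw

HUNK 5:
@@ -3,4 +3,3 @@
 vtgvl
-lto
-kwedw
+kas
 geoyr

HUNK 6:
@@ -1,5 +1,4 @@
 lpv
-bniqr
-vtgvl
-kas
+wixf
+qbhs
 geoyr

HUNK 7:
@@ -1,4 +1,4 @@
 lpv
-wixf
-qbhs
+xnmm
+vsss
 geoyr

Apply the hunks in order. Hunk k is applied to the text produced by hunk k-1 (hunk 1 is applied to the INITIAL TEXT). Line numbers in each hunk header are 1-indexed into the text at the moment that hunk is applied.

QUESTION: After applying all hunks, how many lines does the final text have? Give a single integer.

Answer: 4

Derivation:
Hunk 1: at line 3 remove [hibm,euaw] add [dqks,qbzm] -> 7 lines: lpv bniqr slnih dqks qbzm kwedw geoyr
Hunk 2: at line 1 remove [slnih,dqks,qbzm] add [jdqf,yiv,lto] -> 7 lines: lpv bniqr jdqf yiv lto kwedw geoyr
Hunk 3: at line 2 remove [yiv] add [jif] -> 7 lines: lpv bniqr jdqf jif lto kwedw geoyr
Hunk 4: at line 1 remove [jdqf,jif] add [vtgvl] -> 6 lines: lpv bniqr vtgvl lto kwedw geoyr
Hunk 5: at line 3 remove [lto,kwedw] add [kas] -> 5 lines: lpv bniqr vtgvl kas geoyr
Hunk 6: at line 1 remove [bniqr,vtgvl,kas] add [wixf,qbhs] -> 4 lines: lpv wixf qbhs geoyr
Hunk 7: at line 1 remove [wixf,qbhs] add [xnmm,vsss] -> 4 lines: lpv xnmm vsss geoyr
Final line count: 4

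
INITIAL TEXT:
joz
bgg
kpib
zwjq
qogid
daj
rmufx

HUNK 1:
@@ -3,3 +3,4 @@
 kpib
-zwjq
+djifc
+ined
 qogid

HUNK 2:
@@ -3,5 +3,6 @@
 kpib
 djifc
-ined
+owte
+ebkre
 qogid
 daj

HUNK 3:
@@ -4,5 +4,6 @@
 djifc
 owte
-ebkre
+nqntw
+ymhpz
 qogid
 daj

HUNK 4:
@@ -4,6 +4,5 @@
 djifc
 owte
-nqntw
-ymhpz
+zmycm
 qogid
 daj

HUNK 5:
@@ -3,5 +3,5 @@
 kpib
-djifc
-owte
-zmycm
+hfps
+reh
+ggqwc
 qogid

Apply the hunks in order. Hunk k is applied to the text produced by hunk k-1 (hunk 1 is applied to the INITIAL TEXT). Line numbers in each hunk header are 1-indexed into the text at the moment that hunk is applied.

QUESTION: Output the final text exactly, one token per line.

Hunk 1: at line 3 remove [zwjq] add [djifc,ined] -> 8 lines: joz bgg kpib djifc ined qogid daj rmufx
Hunk 2: at line 3 remove [ined] add [owte,ebkre] -> 9 lines: joz bgg kpib djifc owte ebkre qogid daj rmufx
Hunk 3: at line 4 remove [ebkre] add [nqntw,ymhpz] -> 10 lines: joz bgg kpib djifc owte nqntw ymhpz qogid daj rmufx
Hunk 4: at line 4 remove [nqntw,ymhpz] add [zmycm] -> 9 lines: joz bgg kpib djifc owte zmycm qogid daj rmufx
Hunk 5: at line 3 remove [djifc,owte,zmycm] add [hfps,reh,ggqwc] -> 9 lines: joz bgg kpib hfps reh ggqwc qogid daj rmufx

Answer: joz
bgg
kpib
hfps
reh
ggqwc
qogid
daj
rmufx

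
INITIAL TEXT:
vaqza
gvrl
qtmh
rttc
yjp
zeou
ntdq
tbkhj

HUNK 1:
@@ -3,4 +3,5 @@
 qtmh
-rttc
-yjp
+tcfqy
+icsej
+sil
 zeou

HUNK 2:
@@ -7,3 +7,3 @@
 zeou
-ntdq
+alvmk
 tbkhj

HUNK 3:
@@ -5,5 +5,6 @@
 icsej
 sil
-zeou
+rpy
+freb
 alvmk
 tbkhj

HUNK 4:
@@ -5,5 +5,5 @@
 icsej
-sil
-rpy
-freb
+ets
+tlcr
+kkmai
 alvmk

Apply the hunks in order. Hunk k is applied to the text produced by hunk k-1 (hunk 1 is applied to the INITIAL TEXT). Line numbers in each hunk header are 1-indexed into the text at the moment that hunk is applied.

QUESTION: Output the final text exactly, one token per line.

Hunk 1: at line 3 remove [rttc,yjp] add [tcfqy,icsej,sil] -> 9 lines: vaqza gvrl qtmh tcfqy icsej sil zeou ntdq tbkhj
Hunk 2: at line 7 remove [ntdq] add [alvmk] -> 9 lines: vaqza gvrl qtmh tcfqy icsej sil zeou alvmk tbkhj
Hunk 3: at line 5 remove [zeou] add [rpy,freb] -> 10 lines: vaqza gvrl qtmh tcfqy icsej sil rpy freb alvmk tbkhj
Hunk 4: at line 5 remove [sil,rpy,freb] add [ets,tlcr,kkmai] -> 10 lines: vaqza gvrl qtmh tcfqy icsej ets tlcr kkmai alvmk tbkhj

Answer: vaqza
gvrl
qtmh
tcfqy
icsej
ets
tlcr
kkmai
alvmk
tbkhj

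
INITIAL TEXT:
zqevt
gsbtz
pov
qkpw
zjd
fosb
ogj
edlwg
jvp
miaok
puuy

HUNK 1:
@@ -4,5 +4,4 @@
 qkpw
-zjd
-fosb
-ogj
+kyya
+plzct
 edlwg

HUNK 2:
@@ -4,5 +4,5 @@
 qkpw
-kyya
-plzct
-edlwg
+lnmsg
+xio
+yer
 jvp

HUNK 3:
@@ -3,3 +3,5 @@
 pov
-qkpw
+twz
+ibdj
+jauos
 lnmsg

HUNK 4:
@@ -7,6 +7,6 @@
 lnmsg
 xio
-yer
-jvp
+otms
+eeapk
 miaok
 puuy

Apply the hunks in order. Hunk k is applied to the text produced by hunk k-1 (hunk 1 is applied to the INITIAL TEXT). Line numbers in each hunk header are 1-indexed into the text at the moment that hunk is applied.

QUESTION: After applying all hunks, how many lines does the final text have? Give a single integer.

Answer: 12

Derivation:
Hunk 1: at line 4 remove [zjd,fosb,ogj] add [kyya,plzct] -> 10 lines: zqevt gsbtz pov qkpw kyya plzct edlwg jvp miaok puuy
Hunk 2: at line 4 remove [kyya,plzct,edlwg] add [lnmsg,xio,yer] -> 10 lines: zqevt gsbtz pov qkpw lnmsg xio yer jvp miaok puuy
Hunk 3: at line 3 remove [qkpw] add [twz,ibdj,jauos] -> 12 lines: zqevt gsbtz pov twz ibdj jauos lnmsg xio yer jvp miaok puuy
Hunk 4: at line 7 remove [yer,jvp] add [otms,eeapk] -> 12 lines: zqevt gsbtz pov twz ibdj jauos lnmsg xio otms eeapk miaok puuy
Final line count: 12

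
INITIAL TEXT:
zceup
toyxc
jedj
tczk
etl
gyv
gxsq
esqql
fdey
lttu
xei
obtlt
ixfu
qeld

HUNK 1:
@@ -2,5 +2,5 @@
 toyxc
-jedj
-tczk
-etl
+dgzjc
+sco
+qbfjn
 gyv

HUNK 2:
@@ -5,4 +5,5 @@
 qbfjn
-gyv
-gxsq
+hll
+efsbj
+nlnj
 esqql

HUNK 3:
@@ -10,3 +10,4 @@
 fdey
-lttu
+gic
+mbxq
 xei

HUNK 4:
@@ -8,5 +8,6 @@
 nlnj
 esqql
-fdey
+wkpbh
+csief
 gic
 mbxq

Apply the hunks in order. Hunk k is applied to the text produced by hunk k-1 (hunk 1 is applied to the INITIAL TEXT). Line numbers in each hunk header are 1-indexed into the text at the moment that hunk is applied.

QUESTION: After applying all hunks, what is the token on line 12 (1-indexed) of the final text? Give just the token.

Answer: gic

Derivation:
Hunk 1: at line 2 remove [jedj,tczk,etl] add [dgzjc,sco,qbfjn] -> 14 lines: zceup toyxc dgzjc sco qbfjn gyv gxsq esqql fdey lttu xei obtlt ixfu qeld
Hunk 2: at line 5 remove [gyv,gxsq] add [hll,efsbj,nlnj] -> 15 lines: zceup toyxc dgzjc sco qbfjn hll efsbj nlnj esqql fdey lttu xei obtlt ixfu qeld
Hunk 3: at line 10 remove [lttu] add [gic,mbxq] -> 16 lines: zceup toyxc dgzjc sco qbfjn hll efsbj nlnj esqql fdey gic mbxq xei obtlt ixfu qeld
Hunk 4: at line 8 remove [fdey] add [wkpbh,csief] -> 17 lines: zceup toyxc dgzjc sco qbfjn hll efsbj nlnj esqql wkpbh csief gic mbxq xei obtlt ixfu qeld
Final line 12: gic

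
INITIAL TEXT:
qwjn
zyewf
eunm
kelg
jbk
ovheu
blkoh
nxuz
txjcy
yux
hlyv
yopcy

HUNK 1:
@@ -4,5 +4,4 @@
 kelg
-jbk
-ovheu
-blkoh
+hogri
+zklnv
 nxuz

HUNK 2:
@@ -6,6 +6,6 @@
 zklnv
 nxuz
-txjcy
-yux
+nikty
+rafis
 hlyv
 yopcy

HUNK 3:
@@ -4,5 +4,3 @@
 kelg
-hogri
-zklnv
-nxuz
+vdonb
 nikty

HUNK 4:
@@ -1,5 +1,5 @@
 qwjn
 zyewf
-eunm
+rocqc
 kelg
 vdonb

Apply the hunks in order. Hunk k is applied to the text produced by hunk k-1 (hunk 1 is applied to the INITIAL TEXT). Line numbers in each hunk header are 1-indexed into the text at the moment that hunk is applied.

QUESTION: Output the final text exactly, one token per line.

Hunk 1: at line 4 remove [jbk,ovheu,blkoh] add [hogri,zklnv] -> 11 lines: qwjn zyewf eunm kelg hogri zklnv nxuz txjcy yux hlyv yopcy
Hunk 2: at line 6 remove [txjcy,yux] add [nikty,rafis] -> 11 lines: qwjn zyewf eunm kelg hogri zklnv nxuz nikty rafis hlyv yopcy
Hunk 3: at line 4 remove [hogri,zklnv,nxuz] add [vdonb] -> 9 lines: qwjn zyewf eunm kelg vdonb nikty rafis hlyv yopcy
Hunk 4: at line 1 remove [eunm] add [rocqc] -> 9 lines: qwjn zyewf rocqc kelg vdonb nikty rafis hlyv yopcy

Answer: qwjn
zyewf
rocqc
kelg
vdonb
nikty
rafis
hlyv
yopcy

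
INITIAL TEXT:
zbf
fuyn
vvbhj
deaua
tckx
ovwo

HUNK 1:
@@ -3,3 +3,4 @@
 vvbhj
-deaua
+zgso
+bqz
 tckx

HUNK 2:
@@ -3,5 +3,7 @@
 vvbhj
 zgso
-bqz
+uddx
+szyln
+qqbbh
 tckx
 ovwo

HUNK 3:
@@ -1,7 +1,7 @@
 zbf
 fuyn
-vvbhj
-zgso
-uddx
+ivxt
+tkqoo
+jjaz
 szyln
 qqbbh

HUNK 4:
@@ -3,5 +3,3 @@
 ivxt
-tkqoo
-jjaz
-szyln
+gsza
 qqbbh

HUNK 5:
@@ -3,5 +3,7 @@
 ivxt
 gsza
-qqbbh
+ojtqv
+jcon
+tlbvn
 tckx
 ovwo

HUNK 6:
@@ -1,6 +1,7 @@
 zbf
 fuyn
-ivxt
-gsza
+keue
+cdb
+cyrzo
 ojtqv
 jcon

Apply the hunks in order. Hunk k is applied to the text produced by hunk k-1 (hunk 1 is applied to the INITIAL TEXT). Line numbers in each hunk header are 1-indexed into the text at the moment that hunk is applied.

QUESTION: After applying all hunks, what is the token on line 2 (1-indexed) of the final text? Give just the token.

Hunk 1: at line 3 remove [deaua] add [zgso,bqz] -> 7 lines: zbf fuyn vvbhj zgso bqz tckx ovwo
Hunk 2: at line 3 remove [bqz] add [uddx,szyln,qqbbh] -> 9 lines: zbf fuyn vvbhj zgso uddx szyln qqbbh tckx ovwo
Hunk 3: at line 1 remove [vvbhj,zgso,uddx] add [ivxt,tkqoo,jjaz] -> 9 lines: zbf fuyn ivxt tkqoo jjaz szyln qqbbh tckx ovwo
Hunk 4: at line 3 remove [tkqoo,jjaz,szyln] add [gsza] -> 7 lines: zbf fuyn ivxt gsza qqbbh tckx ovwo
Hunk 5: at line 3 remove [qqbbh] add [ojtqv,jcon,tlbvn] -> 9 lines: zbf fuyn ivxt gsza ojtqv jcon tlbvn tckx ovwo
Hunk 6: at line 1 remove [ivxt,gsza] add [keue,cdb,cyrzo] -> 10 lines: zbf fuyn keue cdb cyrzo ojtqv jcon tlbvn tckx ovwo
Final line 2: fuyn

Answer: fuyn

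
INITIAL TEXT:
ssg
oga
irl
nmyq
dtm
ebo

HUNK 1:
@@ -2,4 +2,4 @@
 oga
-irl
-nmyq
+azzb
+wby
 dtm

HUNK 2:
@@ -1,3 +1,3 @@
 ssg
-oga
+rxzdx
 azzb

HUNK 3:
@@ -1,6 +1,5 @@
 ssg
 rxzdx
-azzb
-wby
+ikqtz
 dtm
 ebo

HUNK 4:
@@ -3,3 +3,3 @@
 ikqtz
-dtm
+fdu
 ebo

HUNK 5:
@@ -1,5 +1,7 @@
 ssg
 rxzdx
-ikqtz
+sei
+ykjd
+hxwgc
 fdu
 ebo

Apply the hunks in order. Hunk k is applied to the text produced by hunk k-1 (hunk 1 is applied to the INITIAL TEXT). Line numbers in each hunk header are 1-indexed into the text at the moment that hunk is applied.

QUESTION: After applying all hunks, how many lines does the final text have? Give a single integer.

Answer: 7

Derivation:
Hunk 1: at line 2 remove [irl,nmyq] add [azzb,wby] -> 6 lines: ssg oga azzb wby dtm ebo
Hunk 2: at line 1 remove [oga] add [rxzdx] -> 6 lines: ssg rxzdx azzb wby dtm ebo
Hunk 3: at line 1 remove [azzb,wby] add [ikqtz] -> 5 lines: ssg rxzdx ikqtz dtm ebo
Hunk 4: at line 3 remove [dtm] add [fdu] -> 5 lines: ssg rxzdx ikqtz fdu ebo
Hunk 5: at line 1 remove [ikqtz] add [sei,ykjd,hxwgc] -> 7 lines: ssg rxzdx sei ykjd hxwgc fdu ebo
Final line count: 7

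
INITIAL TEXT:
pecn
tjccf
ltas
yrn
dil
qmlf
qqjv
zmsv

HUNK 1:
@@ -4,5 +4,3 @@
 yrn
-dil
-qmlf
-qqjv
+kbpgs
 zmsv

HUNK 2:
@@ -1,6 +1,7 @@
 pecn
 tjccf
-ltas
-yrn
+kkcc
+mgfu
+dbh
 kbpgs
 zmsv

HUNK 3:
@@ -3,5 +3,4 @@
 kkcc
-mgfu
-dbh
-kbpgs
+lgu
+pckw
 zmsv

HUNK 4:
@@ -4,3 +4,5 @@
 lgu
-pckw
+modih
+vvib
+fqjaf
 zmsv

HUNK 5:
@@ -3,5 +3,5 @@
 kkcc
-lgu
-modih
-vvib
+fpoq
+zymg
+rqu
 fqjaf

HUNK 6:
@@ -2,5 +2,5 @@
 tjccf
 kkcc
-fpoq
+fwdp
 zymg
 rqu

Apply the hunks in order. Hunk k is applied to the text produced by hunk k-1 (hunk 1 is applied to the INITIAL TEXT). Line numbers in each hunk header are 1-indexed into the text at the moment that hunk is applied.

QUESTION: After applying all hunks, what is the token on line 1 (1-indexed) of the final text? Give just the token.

Hunk 1: at line 4 remove [dil,qmlf,qqjv] add [kbpgs] -> 6 lines: pecn tjccf ltas yrn kbpgs zmsv
Hunk 2: at line 1 remove [ltas,yrn] add [kkcc,mgfu,dbh] -> 7 lines: pecn tjccf kkcc mgfu dbh kbpgs zmsv
Hunk 3: at line 3 remove [mgfu,dbh,kbpgs] add [lgu,pckw] -> 6 lines: pecn tjccf kkcc lgu pckw zmsv
Hunk 4: at line 4 remove [pckw] add [modih,vvib,fqjaf] -> 8 lines: pecn tjccf kkcc lgu modih vvib fqjaf zmsv
Hunk 5: at line 3 remove [lgu,modih,vvib] add [fpoq,zymg,rqu] -> 8 lines: pecn tjccf kkcc fpoq zymg rqu fqjaf zmsv
Hunk 6: at line 2 remove [fpoq] add [fwdp] -> 8 lines: pecn tjccf kkcc fwdp zymg rqu fqjaf zmsv
Final line 1: pecn

Answer: pecn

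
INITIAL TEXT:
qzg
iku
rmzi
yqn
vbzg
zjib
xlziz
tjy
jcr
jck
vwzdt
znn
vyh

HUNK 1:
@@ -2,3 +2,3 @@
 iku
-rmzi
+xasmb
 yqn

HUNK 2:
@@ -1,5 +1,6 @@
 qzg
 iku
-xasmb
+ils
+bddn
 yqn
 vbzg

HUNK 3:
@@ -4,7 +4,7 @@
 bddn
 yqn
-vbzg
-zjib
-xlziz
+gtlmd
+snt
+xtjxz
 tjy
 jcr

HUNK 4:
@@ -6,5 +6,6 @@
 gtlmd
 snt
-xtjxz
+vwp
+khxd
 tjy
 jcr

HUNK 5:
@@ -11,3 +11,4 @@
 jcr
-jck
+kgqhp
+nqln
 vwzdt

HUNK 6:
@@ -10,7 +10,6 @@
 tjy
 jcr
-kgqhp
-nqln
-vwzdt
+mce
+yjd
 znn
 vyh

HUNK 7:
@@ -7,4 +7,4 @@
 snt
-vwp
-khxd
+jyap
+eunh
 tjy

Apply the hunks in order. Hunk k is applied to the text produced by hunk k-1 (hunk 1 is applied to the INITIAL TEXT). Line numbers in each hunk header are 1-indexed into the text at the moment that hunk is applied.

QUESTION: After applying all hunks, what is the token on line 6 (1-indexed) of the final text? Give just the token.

Answer: gtlmd

Derivation:
Hunk 1: at line 2 remove [rmzi] add [xasmb] -> 13 lines: qzg iku xasmb yqn vbzg zjib xlziz tjy jcr jck vwzdt znn vyh
Hunk 2: at line 1 remove [xasmb] add [ils,bddn] -> 14 lines: qzg iku ils bddn yqn vbzg zjib xlziz tjy jcr jck vwzdt znn vyh
Hunk 3: at line 4 remove [vbzg,zjib,xlziz] add [gtlmd,snt,xtjxz] -> 14 lines: qzg iku ils bddn yqn gtlmd snt xtjxz tjy jcr jck vwzdt znn vyh
Hunk 4: at line 6 remove [xtjxz] add [vwp,khxd] -> 15 lines: qzg iku ils bddn yqn gtlmd snt vwp khxd tjy jcr jck vwzdt znn vyh
Hunk 5: at line 11 remove [jck] add [kgqhp,nqln] -> 16 lines: qzg iku ils bddn yqn gtlmd snt vwp khxd tjy jcr kgqhp nqln vwzdt znn vyh
Hunk 6: at line 10 remove [kgqhp,nqln,vwzdt] add [mce,yjd] -> 15 lines: qzg iku ils bddn yqn gtlmd snt vwp khxd tjy jcr mce yjd znn vyh
Hunk 7: at line 7 remove [vwp,khxd] add [jyap,eunh] -> 15 lines: qzg iku ils bddn yqn gtlmd snt jyap eunh tjy jcr mce yjd znn vyh
Final line 6: gtlmd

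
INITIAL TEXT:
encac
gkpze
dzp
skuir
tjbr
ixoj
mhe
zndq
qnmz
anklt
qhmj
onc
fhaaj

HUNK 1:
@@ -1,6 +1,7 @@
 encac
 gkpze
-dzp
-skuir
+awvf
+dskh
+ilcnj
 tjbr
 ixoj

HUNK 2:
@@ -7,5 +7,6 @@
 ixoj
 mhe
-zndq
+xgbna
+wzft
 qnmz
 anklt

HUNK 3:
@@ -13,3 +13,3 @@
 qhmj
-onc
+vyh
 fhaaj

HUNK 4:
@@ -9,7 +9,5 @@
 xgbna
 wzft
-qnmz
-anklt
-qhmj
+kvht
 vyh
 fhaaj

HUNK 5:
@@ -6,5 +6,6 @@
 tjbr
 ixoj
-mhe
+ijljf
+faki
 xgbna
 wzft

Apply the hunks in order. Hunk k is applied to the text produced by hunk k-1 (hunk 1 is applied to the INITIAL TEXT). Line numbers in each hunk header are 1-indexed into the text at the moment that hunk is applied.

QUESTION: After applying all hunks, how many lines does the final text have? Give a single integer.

Hunk 1: at line 1 remove [dzp,skuir] add [awvf,dskh,ilcnj] -> 14 lines: encac gkpze awvf dskh ilcnj tjbr ixoj mhe zndq qnmz anklt qhmj onc fhaaj
Hunk 2: at line 7 remove [zndq] add [xgbna,wzft] -> 15 lines: encac gkpze awvf dskh ilcnj tjbr ixoj mhe xgbna wzft qnmz anklt qhmj onc fhaaj
Hunk 3: at line 13 remove [onc] add [vyh] -> 15 lines: encac gkpze awvf dskh ilcnj tjbr ixoj mhe xgbna wzft qnmz anklt qhmj vyh fhaaj
Hunk 4: at line 9 remove [qnmz,anklt,qhmj] add [kvht] -> 13 lines: encac gkpze awvf dskh ilcnj tjbr ixoj mhe xgbna wzft kvht vyh fhaaj
Hunk 5: at line 6 remove [mhe] add [ijljf,faki] -> 14 lines: encac gkpze awvf dskh ilcnj tjbr ixoj ijljf faki xgbna wzft kvht vyh fhaaj
Final line count: 14

Answer: 14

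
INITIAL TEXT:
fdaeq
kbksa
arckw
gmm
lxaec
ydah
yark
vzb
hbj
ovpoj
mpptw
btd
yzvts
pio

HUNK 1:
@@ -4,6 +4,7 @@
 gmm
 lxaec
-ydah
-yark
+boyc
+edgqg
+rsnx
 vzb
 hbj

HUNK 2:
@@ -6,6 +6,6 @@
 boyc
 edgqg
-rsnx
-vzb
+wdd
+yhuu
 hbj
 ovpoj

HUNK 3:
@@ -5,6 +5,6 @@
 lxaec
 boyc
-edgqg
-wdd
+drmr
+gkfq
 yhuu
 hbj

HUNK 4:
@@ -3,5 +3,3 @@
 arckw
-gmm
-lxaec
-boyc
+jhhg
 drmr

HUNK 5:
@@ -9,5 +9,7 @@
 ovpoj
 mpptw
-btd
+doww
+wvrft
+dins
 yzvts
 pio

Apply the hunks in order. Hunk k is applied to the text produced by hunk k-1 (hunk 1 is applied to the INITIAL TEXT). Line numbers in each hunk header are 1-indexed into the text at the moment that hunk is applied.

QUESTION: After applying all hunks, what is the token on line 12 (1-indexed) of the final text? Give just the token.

Answer: wvrft

Derivation:
Hunk 1: at line 4 remove [ydah,yark] add [boyc,edgqg,rsnx] -> 15 lines: fdaeq kbksa arckw gmm lxaec boyc edgqg rsnx vzb hbj ovpoj mpptw btd yzvts pio
Hunk 2: at line 6 remove [rsnx,vzb] add [wdd,yhuu] -> 15 lines: fdaeq kbksa arckw gmm lxaec boyc edgqg wdd yhuu hbj ovpoj mpptw btd yzvts pio
Hunk 3: at line 5 remove [edgqg,wdd] add [drmr,gkfq] -> 15 lines: fdaeq kbksa arckw gmm lxaec boyc drmr gkfq yhuu hbj ovpoj mpptw btd yzvts pio
Hunk 4: at line 3 remove [gmm,lxaec,boyc] add [jhhg] -> 13 lines: fdaeq kbksa arckw jhhg drmr gkfq yhuu hbj ovpoj mpptw btd yzvts pio
Hunk 5: at line 9 remove [btd] add [doww,wvrft,dins] -> 15 lines: fdaeq kbksa arckw jhhg drmr gkfq yhuu hbj ovpoj mpptw doww wvrft dins yzvts pio
Final line 12: wvrft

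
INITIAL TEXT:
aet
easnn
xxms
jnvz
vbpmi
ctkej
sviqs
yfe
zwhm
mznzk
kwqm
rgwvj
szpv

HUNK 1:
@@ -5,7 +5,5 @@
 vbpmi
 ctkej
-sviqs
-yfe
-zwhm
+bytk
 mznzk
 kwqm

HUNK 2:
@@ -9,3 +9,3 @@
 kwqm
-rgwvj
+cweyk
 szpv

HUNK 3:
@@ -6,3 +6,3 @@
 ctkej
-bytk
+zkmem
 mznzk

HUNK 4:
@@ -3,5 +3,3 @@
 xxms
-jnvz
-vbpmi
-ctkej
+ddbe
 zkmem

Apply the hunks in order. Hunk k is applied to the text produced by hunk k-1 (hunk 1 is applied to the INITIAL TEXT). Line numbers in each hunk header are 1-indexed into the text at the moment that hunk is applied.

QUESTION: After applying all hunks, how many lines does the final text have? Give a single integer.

Answer: 9

Derivation:
Hunk 1: at line 5 remove [sviqs,yfe,zwhm] add [bytk] -> 11 lines: aet easnn xxms jnvz vbpmi ctkej bytk mznzk kwqm rgwvj szpv
Hunk 2: at line 9 remove [rgwvj] add [cweyk] -> 11 lines: aet easnn xxms jnvz vbpmi ctkej bytk mznzk kwqm cweyk szpv
Hunk 3: at line 6 remove [bytk] add [zkmem] -> 11 lines: aet easnn xxms jnvz vbpmi ctkej zkmem mznzk kwqm cweyk szpv
Hunk 4: at line 3 remove [jnvz,vbpmi,ctkej] add [ddbe] -> 9 lines: aet easnn xxms ddbe zkmem mznzk kwqm cweyk szpv
Final line count: 9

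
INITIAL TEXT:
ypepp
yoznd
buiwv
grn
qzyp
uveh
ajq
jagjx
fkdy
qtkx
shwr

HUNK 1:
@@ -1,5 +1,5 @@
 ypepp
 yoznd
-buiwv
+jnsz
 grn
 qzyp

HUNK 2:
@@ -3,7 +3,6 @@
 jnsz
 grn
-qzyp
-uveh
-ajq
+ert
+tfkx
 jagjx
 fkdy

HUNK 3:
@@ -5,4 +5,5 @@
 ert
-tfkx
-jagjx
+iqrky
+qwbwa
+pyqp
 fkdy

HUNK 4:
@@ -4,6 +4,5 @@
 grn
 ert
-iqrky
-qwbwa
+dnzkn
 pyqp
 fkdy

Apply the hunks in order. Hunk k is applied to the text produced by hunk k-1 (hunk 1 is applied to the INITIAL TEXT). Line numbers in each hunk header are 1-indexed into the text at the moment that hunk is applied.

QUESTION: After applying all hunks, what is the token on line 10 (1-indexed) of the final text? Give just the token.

Hunk 1: at line 1 remove [buiwv] add [jnsz] -> 11 lines: ypepp yoznd jnsz grn qzyp uveh ajq jagjx fkdy qtkx shwr
Hunk 2: at line 3 remove [qzyp,uveh,ajq] add [ert,tfkx] -> 10 lines: ypepp yoznd jnsz grn ert tfkx jagjx fkdy qtkx shwr
Hunk 3: at line 5 remove [tfkx,jagjx] add [iqrky,qwbwa,pyqp] -> 11 lines: ypepp yoznd jnsz grn ert iqrky qwbwa pyqp fkdy qtkx shwr
Hunk 4: at line 4 remove [iqrky,qwbwa] add [dnzkn] -> 10 lines: ypepp yoznd jnsz grn ert dnzkn pyqp fkdy qtkx shwr
Final line 10: shwr

Answer: shwr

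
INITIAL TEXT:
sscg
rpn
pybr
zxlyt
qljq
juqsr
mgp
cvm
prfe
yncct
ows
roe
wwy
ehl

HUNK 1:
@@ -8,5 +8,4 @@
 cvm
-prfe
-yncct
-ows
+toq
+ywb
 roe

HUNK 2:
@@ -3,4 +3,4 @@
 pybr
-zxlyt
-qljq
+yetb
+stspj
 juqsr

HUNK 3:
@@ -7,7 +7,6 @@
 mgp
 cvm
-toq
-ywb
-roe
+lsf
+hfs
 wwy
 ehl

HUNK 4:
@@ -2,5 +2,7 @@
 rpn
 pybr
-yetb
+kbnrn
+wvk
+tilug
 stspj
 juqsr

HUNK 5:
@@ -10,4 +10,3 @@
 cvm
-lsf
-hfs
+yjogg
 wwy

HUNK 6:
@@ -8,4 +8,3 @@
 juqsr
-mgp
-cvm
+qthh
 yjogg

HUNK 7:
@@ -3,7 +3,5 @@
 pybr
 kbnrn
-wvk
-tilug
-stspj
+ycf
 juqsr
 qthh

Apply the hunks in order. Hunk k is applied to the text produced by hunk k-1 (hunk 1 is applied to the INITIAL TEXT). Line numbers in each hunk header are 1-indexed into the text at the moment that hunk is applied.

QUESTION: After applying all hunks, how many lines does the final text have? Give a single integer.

Hunk 1: at line 8 remove [prfe,yncct,ows] add [toq,ywb] -> 13 lines: sscg rpn pybr zxlyt qljq juqsr mgp cvm toq ywb roe wwy ehl
Hunk 2: at line 3 remove [zxlyt,qljq] add [yetb,stspj] -> 13 lines: sscg rpn pybr yetb stspj juqsr mgp cvm toq ywb roe wwy ehl
Hunk 3: at line 7 remove [toq,ywb,roe] add [lsf,hfs] -> 12 lines: sscg rpn pybr yetb stspj juqsr mgp cvm lsf hfs wwy ehl
Hunk 4: at line 2 remove [yetb] add [kbnrn,wvk,tilug] -> 14 lines: sscg rpn pybr kbnrn wvk tilug stspj juqsr mgp cvm lsf hfs wwy ehl
Hunk 5: at line 10 remove [lsf,hfs] add [yjogg] -> 13 lines: sscg rpn pybr kbnrn wvk tilug stspj juqsr mgp cvm yjogg wwy ehl
Hunk 6: at line 8 remove [mgp,cvm] add [qthh] -> 12 lines: sscg rpn pybr kbnrn wvk tilug stspj juqsr qthh yjogg wwy ehl
Hunk 7: at line 3 remove [wvk,tilug,stspj] add [ycf] -> 10 lines: sscg rpn pybr kbnrn ycf juqsr qthh yjogg wwy ehl
Final line count: 10

Answer: 10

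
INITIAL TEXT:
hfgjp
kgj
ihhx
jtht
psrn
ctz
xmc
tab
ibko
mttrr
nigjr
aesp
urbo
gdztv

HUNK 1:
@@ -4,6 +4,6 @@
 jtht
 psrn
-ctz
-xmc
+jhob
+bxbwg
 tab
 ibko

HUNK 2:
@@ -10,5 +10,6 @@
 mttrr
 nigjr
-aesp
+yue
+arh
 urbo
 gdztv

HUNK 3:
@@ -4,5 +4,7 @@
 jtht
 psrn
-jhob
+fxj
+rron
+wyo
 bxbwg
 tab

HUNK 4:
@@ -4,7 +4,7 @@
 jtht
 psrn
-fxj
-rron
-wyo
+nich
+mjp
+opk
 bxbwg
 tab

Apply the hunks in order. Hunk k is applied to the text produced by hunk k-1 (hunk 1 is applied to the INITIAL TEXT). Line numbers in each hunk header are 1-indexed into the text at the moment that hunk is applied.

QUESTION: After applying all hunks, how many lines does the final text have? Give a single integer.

Answer: 17

Derivation:
Hunk 1: at line 4 remove [ctz,xmc] add [jhob,bxbwg] -> 14 lines: hfgjp kgj ihhx jtht psrn jhob bxbwg tab ibko mttrr nigjr aesp urbo gdztv
Hunk 2: at line 10 remove [aesp] add [yue,arh] -> 15 lines: hfgjp kgj ihhx jtht psrn jhob bxbwg tab ibko mttrr nigjr yue arh urbo gdztv
Hunk 3: at line 4 remove [jhob] add [fxj,rron,wyo] -> 17 lines: hfgjp kgj ihhx jtht psrn fxj rron wyo bxbwg tab ibko mttrr nigjr yue arh urbo gdztv
Hunk 4: at line 4 remove [fxj,rron,wyo] add [nich,mjp,opk] -> 17 lines: hfgjp kgj ihhx jtht psrn nich mjp opk bxbwg tab ibko mttrr nigjr yue arh urbo gdztv
Final line count: 17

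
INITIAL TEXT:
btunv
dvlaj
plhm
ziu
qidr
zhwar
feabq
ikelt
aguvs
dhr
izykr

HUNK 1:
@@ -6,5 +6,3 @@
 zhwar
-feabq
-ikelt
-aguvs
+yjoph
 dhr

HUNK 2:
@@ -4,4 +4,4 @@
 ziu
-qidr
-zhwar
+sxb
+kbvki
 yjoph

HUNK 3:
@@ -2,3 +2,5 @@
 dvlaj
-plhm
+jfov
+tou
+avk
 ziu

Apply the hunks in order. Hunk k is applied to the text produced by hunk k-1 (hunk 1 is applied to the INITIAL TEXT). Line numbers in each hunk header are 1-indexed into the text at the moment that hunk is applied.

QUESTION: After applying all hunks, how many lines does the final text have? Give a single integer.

Answer: 11

Derivation:
Hunk 1: at line 6 remove [feabq,ikelt,aguvs] add [yjoph] -> 9 lines: btunv dvlaj plhm ziu qidr zhwar yjoph dhr izykr
Hunk 2: at line 4 remove [qidr,zhwar] add [sxb,kbvki] -> 9 lines: btunv dvlaj plhm ziu sxb kbvki yjoph dhr izykr
Hunk 3: at line 2 remove [plhm] add [jfov,tou,avk] -> 11 lines: btunv dvlaj jfov tou avk ziu sxb kbvki yjoph dhr izykr
Final line count: 11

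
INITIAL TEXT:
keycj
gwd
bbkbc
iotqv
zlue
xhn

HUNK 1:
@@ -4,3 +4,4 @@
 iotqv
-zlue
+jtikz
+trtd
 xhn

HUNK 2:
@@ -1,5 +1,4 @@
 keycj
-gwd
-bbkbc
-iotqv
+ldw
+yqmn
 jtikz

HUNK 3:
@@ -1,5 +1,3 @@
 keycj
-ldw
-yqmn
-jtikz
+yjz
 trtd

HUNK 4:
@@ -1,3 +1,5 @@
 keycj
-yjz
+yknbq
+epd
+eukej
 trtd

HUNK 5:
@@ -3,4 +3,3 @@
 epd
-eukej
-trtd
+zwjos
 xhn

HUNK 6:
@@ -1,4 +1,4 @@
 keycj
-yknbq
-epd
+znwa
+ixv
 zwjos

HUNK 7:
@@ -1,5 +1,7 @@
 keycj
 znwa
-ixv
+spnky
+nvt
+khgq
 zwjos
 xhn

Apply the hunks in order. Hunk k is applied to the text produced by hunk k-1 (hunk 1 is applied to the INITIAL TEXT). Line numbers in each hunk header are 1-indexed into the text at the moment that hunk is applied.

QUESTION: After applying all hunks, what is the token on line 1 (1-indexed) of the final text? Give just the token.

Hunk 1: at line 4 remove [zlue] add [jtikz,trtd] -> 7 lines: keycj gwd bbkbc iotqv jtikz trtd xhn
Hunk 2: at line 1 remove [gwd,bbkbc,iotqv] add [ldw,yqmn] -> 6 lines: keycj ldw yqmn jtikz trtd xhn
Hunk 3: at line 1 remove [ldw,yqmn,jtikz] add [yjz] -> 4 lines: keycj yjz trtd xhn
Hunk 4: at line 1 remove [yjz] add [yknbq,epd,eukej] -> 6 lines: keycj yknbq epd eukej trtd xhn
Hunk 5: at line 3 remove [eukej,trtd] add [zwjos] -> 5 lines: keycj yknbq epd zwjos xhn
Hunk 6: at line 1 remove [yknbq,epd] add [znwa,ixv] -> 5 lines: keycj znwa ixv zwjos xhn
Hunk 7: at line 1 remove [ixv] add [spnky,nvt,khgq] -> 7 lines: keycj znwa spnky nvt khgq zwjos xhn
Final line 1: keycj

Answer: keycj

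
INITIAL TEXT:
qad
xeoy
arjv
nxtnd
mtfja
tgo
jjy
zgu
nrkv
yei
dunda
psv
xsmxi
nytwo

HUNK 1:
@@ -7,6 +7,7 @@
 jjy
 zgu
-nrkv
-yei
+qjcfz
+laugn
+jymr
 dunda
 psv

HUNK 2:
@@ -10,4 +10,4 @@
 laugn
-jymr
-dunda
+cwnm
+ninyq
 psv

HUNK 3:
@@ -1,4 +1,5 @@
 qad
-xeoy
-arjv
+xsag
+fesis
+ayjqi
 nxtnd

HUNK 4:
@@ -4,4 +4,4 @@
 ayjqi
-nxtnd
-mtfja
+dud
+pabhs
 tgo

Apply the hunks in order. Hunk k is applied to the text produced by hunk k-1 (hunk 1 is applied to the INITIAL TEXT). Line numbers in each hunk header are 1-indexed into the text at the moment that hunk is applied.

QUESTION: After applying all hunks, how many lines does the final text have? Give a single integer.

Hunk 1: at line 7 remove [nrkv,yei] add [qjcfz,laugn,jymr] -> 15 lines: qad xeoy arjv nxtnd mtfja tgo jjy zgu qjcfz laugn jymr dunda psv xsmxi nytwo
Hunk 2: at line 10 remove [jymr,dunda] add [cwnm,ninyq] -> 15 lines: qad xeoy arjv nxtnd mtfja tgo jjy zgu qjcfz laugn cwnm ninyq psv xsmxi nytwo
Hunk 3: at line 1 remove [xeoy,arjv] add [xsag,fesis,ayjqi] -> 16 lines: qad xsag fesis ayjqi nxtnd mtfja tgo jjy zgu qjcfz laugn cwnm ninyq psv xsmxi nytwo
Hunk 4: at line 4 remove [nxtnd,mtfja] add [dud,pabhs] -> 16 lines: qad xsag fesis ayjqi dud pabhs tgo jjy zgu qjcfz laugn cwnm ninyq psv xsmxi nytwo
Final line count: 16

Answer: 16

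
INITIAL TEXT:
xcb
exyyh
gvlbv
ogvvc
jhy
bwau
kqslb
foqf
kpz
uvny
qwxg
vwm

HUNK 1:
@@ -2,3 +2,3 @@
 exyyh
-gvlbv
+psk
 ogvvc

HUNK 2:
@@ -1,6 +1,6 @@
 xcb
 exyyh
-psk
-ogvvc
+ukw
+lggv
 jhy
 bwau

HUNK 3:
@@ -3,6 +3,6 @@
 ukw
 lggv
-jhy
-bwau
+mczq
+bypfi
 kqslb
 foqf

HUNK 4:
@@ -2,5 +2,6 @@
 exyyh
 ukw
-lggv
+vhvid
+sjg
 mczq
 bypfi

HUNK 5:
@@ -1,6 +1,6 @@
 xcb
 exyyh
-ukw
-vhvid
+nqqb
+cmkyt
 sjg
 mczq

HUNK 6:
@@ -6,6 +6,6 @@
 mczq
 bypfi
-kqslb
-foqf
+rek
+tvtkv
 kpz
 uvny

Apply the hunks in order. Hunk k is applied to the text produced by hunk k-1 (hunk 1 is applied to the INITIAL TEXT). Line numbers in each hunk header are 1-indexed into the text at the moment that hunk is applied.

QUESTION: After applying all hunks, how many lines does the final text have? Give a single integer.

Answer: 13

Derivation:
Hunk 1: at line 2 remove [gvlbv] add [psk] -> 12 lines: xcb exyyh psk ogvvc jhy bwau kqslb foqf kpz uvny qwxg vwm
Hunk 2: at line 1 remove [psk,ogvvc] add [ukw,lggv] -> 12 lines: xcb exyyh ukw lggv jhy bwau kqslb foqf kpz uvny qwxg vwm
Hunk 3: at line 3 remove [jhy,bwau] add [mczq,bypfi] -> 12 lines: xcb exyyh ukw lggv mczq bypfi kqslb foqf kpz uvny qwxg vwm
Hunk 4: at line 2 remove [lggv] add [vhvid,sjg] -> 13 lines: xcb exyyh ukw vhvid sjg mczq bypfi kqslb foqf kpz uvny qwxg vwm
Hunk 5: at line 1 remove [ukw,vhvid] add [nqqb,cmkyt] -> 13 lines: xcb exyyh nqqb cmkyt sjg mczq bypfi kqslb foqf kpz uvny qwxg vwm
Hunk 6: at line 6 remove [kqslb,foqf] add [rek,tvtkv] -> 13 lines: xcb exyyh nqqb cmkyt sjg mczq bypfi rek tvtkv kpz uvny qwxg vwm
Final line count: 13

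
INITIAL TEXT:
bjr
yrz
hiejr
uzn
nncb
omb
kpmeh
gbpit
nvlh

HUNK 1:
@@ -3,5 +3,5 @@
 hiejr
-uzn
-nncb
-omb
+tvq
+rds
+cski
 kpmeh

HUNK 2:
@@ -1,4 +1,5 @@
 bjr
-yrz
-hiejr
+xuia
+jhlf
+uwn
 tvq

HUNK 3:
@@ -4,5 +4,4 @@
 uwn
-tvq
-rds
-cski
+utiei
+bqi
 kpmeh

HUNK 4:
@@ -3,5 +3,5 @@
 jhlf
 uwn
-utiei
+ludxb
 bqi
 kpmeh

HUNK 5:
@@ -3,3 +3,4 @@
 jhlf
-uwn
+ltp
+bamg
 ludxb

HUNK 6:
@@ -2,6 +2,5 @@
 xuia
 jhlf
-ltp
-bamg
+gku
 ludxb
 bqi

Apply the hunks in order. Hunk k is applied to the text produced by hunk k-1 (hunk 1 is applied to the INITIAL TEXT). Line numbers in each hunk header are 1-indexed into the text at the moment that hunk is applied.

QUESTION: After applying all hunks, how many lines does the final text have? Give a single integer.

Answer: 9

Derivation:
Hunk 1: at line 3 remove [uzn,nncb,omb] add [tvq,rds,cski] -> 9 lines: bjr yrz hiejr tvq rds cski kpmeh gbpit nvlh
Hunk 2: at line 1 remove [yrz,hiejr] add [xuia,jhlf,uwn] -> 10 lines: bjr xuia jhlf uwn tvq rds cski kpmeh gbpit nvlh
Hunk 3: at line 4 remove [tvq,rds,cski] add [utiei,bqi] -> 9 lines: bjr xuia jhlf uwn utiei bqi kpmeh gbpit nvlh
Hunk 4: at line 3 remove [utiei] add [ludxb] -> 9 lines: bjr xuia jhlf uwn ludxb bqi kpmeh gbpit nvlh
Hunk 5: at line 3 remove [uwn] add [ltp,bamg] -> 10 lines: bjr xuia jhlf ltp bamg ludxb bqi kpmeh gbpit nvlh
Hunk 6: at line 2 remove [ltp,bamg] add [gku] -> 9 lines: bjr xuia jhlf gku ludxb bqi kpmeh gbpit nvlh
Final line count: 9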